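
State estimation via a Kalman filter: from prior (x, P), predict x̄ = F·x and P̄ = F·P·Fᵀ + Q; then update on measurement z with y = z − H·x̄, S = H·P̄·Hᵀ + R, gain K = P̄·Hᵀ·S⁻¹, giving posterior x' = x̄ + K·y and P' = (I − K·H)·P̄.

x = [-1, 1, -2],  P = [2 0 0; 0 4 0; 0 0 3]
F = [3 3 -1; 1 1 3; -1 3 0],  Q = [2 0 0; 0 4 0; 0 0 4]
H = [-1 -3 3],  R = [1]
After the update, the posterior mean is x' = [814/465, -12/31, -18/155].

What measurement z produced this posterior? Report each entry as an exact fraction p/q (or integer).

z = [-1]

x̄ = F·x = [2, -6, 4]
P̄ = F·P·Fᵀ + Q = [59 9 30; 9 37 10; 30 10 42]
S = H·P̄·Hᵀ + R = [465]
K = P̄·Hᵀ·S⁻¹ = [4/465; -6/31; 22/155]
x' − x̄ = [-116/465, 174/31, -638/155] = K·y
y = (KᵀK)⁻¹·Kᵀ·(x' − x̄) = [-29]
z = y + H·x̄ = [-29] + [28] = [-1]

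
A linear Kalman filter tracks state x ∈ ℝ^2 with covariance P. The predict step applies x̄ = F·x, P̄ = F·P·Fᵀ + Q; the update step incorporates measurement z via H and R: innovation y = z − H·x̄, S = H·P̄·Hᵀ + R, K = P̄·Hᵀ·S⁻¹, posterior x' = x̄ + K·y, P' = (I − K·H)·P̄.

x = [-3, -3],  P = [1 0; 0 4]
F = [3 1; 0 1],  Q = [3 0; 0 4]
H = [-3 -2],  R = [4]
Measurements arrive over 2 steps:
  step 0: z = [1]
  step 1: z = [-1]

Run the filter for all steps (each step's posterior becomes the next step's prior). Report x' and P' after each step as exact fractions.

step 0: x̄ = F·x = [-12, -3]
step 0: P̄ = F·P·Fᵀ + Q = [16 4; 4 8]
step 0: y = z − H·x̄ = [-41]
step 0: S = H·P̄·Hᵀ + R = [228]
step 0: K = P̄·Hᵀ·S⁻¹ = [-14/57; -7/57]
step 0: x' = x̄ + K·y = [-110/57, 116/57]
step 0: P' = (I − K·H)·P̄ = [128/57 -164/57; -164/57 260/57]
step 1: x̄ = F·x = [-214/57, 116/57]
step 1: P̄ = F·P·Fᵀ + Q = [599/57 -232/57; -232/57 488/57]
step 1: y = z − H·x̄ = [-467/57]
step 1: S = H·P̄·Hᵀ + R = [4787/57]
step 1: K = P̄·Hᵀ·S⁻¹ = [-1333/4787; -280/4787]
step 1: x' = x̄ + K·y = [-7051/4787, 12036/4787]
step 1: P' = (I − K·H)·P̄ = [19132/4787 -26032/4787; -26032/4787 39608/4787]

step 0: x' = [-110/57, 116/57], P' = [128/57 -164/57; -164/57 260/57]
step 1: x' = [-7051/4787, 12036/4787], P' = [19132/4787 -26032/4787; -26032/4787 39608/4787]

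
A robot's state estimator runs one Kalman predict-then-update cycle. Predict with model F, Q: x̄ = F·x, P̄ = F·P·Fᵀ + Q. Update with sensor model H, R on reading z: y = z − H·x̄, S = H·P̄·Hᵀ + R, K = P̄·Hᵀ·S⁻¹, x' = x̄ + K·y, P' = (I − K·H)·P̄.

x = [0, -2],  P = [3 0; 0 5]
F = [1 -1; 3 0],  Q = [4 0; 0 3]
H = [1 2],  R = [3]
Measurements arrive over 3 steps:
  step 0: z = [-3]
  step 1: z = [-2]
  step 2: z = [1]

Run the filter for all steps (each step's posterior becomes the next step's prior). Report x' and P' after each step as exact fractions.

step 0: x' = [64/57, -115/57], P' = [128/19 -59/19; -59/19 41/19]
step 1: x' = [1183/1500, -3373/2500], P' = [363/100 -759/500; -759/500 3387/2500]
step 2: x' = [271679/274346, 24679/548692], P' = [498201/137173 -417747/274346; -417747/274346 743187/548692]

step 0: x̄ = F·x = [2, 0]
step 0: P̄ = F·P·Fᵀ + Q = [12 9; 9 30]
step 0: y = z − H·x̄ = [-5]
step 0: S = H·P̄·Hᵀ + R = [171]
step 0: K = P̄·Hᵀ·S⁻¹ = [10/57; 23/57]
step 0: x' = x̄ + K·y = [64/57, -115/57]
step 0: P' = (I − K·H)·P̄ = [128/19 -59/19; -59/19 41/19]
step 1: x̄ = F·x = [179/57, 64/19]
step 1: P̄ = F·P·Fᵀ + Q = [363/19 561/19; 561/19 1209/19]
step 1: y = z − H·x̄ = [-677/57]
step 1: S = H·P̄·Hᵀ + R = [7500/19]
step 1: K = P̄·Hᵀ·S⁻¹ = [99/500; 993/2500]
step 1: x' = x̄ + K·y = [1183/1500, -3373/2500]
step 1: P' = (I − K·H)·P̄ = [363/100 -759/500; -759/500 3387/2500]
step 2: x̄ = F·x = [8017/3750, 1183/500]
step 2: P̄ = F·P·Fᵀ + Q = [7513/625 3861/250; 3861/250 3567/100]
step 2: y = z − H·x̄ = [-11006/1875]
step 2: S = H·P̄·Hᵀ + R = [137173/625]
step 2: K = P̄·Hᵀ·S⁻¹ = [26818/137173; 54240/137173]
step 2: x' = x̄ + K·y = [271679/274346, 24679/548692]
step 2: P' = (I − K·H)·P̄ = [498201/137173 -417747/274346; -417747/274346 743187/548692]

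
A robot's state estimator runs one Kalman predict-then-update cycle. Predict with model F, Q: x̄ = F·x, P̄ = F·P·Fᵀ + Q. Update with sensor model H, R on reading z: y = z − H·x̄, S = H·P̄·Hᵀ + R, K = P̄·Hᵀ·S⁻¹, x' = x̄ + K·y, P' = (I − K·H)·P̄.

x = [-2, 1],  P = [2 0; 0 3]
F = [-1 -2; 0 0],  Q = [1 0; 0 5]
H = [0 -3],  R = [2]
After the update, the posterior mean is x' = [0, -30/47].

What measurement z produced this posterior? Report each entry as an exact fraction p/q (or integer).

x̄ = F·x = [0, 0]
P̄ = F·P·Fᵀ + Q = [15 0; 0 5]
S = H·P̄·Hᵀ + R = [47]
K = P̄·Hᵀ·S⁻¹ = [0; -15/47]
x' − x̄ = [0, -30/47] = K·y
y = (KᵀK)⁻¹·Kᵀ·(x' − x̄) = [2]
z = y + H·x̄ = [2] + [0] = [2]

z = [2]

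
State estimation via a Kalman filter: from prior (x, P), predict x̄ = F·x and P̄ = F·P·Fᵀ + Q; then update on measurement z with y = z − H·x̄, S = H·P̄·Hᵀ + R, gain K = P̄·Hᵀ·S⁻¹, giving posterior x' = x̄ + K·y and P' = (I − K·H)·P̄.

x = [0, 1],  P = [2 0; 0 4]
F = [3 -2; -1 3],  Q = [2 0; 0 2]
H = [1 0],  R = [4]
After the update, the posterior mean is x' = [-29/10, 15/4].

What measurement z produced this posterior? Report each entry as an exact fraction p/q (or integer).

z = [-3]

x̄ = F·x = [-2, 3]
P̄ = F·P·Fᵀ + Q = [36 -30; -30 40]
S = H·P̄·Hᵀ + R = [40]
K = P̄·Hᵀ·S⁻¹ = [9/10; -3/4]
x' − x̄ = [-9/10, 3/4] = K·y
y = (KᵀK)⁻¹·Kᵀ·(x' − x̄) = [-1]
z = y + H·x̄ = [-1] + [-2] = [-3]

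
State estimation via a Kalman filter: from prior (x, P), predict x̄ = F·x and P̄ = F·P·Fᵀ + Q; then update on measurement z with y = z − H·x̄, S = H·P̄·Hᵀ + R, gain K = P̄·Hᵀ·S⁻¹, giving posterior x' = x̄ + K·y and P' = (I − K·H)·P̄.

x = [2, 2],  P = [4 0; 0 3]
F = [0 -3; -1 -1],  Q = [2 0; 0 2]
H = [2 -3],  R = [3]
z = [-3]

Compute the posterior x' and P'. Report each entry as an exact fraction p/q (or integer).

x' = [-645/92, -341/92]
P' = [1707/92 1107/92; 1107/92 747/92]

x̄ = F·x = [-6, -4]
P̄ = F·P·Fᵀ + Q = [29 9; 9 9]
y = z − H·x̄ = [-3]
S = H·P̄·Hᵀ + R = [92]
K = P̄·Hᵀ·S⁻¹ = [31/92; -9/92]
x' = x̄ + K·y = [-645/92, -341/92]
P' = (I − K·H)·P̄ = [1707/92 1107/92; 1107/92 747/92]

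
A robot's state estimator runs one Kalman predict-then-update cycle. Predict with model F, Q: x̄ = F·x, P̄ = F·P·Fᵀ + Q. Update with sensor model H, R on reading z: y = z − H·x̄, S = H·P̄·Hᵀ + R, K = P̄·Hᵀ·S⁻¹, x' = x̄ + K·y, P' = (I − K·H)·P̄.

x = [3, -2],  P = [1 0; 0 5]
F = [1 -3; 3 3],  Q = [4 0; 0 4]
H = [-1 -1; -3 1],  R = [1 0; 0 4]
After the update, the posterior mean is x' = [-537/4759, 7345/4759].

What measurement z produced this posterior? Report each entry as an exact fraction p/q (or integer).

z = [-1, 2]

x̄ = F·x = [9, 3]
P̄ = F·P·Fᵀ + Q = [50 -42; -42 58]
S = H·P̄·Hᵀ + R = [25 8; 8 764]
K = P̄·Hᵀ·S⁻¹ = [-1144/4759 -1184/4759; -3424/4759 1182/4759]
x' − x̄ = [-43368/4759, -6932/4759] = K·y
y = (KᵀK)⁻¹·Kᵀ·(x' − x̄) = [11, 26]
z = y + H·x̄ = [11, 26] + [-12, -24] = [-1, 2]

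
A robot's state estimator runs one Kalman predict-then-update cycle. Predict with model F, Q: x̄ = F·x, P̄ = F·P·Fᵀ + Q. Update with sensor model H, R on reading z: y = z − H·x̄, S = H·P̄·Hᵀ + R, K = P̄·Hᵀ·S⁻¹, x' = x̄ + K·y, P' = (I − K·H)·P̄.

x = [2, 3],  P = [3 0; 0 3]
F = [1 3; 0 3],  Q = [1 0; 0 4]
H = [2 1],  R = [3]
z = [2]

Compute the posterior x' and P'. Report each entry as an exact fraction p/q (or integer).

x' = [345/266, -71/266]
P' = [325/266 -383/266; -383/266 1021/266]

x̄ = F·x = [11, 9]
P̄ = F·P·Fᵀ + Q = [31 27; 27 31]
y = z − H·x̄ = [-29]
S = H·P̄·Hᵀ + R = [266]
K = P̄·Hᵀ·S⁻¹ = [89/266; 85/266]
x' = x̄ + K·y = [345/266, -71/266]
P' = (I − K·H)·P̄ = [325/266 -383/266; -383/266 1021/266]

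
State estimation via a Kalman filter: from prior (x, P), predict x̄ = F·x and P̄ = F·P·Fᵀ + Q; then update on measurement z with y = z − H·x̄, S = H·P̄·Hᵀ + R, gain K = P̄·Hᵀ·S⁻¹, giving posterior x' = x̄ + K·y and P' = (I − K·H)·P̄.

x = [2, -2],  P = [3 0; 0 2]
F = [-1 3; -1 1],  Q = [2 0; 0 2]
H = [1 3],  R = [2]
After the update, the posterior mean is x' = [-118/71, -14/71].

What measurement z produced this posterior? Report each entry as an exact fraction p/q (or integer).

z = [-2]

x̄ = F·x = [-8, -4]
P̄ = F·P·Fᵀ + Q = [23 9; 9 7]
S = H·P̄·Hᵀ + R = [142]
K = P̄·Hᵀ·S⁻¹ = [25/71; 15/71]
x' − x̄ = [450/71, 270/71] = K·y
y = (KᵀK)⁻¹·Kᵀ·(x' − x̄) = [18]
z = y + H·x̄ = [18] + [-20] = [-2]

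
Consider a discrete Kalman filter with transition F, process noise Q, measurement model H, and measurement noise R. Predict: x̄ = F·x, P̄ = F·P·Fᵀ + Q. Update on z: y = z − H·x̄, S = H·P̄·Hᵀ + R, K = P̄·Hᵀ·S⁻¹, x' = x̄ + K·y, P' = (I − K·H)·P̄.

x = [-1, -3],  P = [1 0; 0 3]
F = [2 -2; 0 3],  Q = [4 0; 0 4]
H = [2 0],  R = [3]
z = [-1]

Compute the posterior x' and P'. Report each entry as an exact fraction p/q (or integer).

x' = [-28/83, -423/83]
P' = [60/83 -54/83; -54/83 1277/83]

x̄ = F·x = [4, -9]
P̄ = F·P·Fᵀ + Q = [20 -18; -18 31]
y = z − H·x̄ = [-9]
S = H·P̄·Hᵀ + R = [83]
K = P̄·Hᵀ·S⁻¹ = [40/83; -36/83]
x' = x̄ + K·y = [-28/83, -423/83]
P' = (I − K·H)·P̄ = [60/83 -54/83; -54/83 1277/83]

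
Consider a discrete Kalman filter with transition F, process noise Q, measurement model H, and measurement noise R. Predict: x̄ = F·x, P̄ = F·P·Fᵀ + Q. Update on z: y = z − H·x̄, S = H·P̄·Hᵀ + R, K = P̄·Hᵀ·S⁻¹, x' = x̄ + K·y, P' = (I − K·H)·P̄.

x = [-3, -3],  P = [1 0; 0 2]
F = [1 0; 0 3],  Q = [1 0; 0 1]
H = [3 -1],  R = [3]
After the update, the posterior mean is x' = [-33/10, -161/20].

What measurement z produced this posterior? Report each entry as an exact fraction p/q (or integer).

z = [-2]

x̄ = F·x = [-3, -9]
P̄ = F·P·Fᵀ + Q = [2 0; 0 19]
S = H·P̄·Hᵀ + R = [40]
K = P̄·Hᵀ·S⁻¹ = [3/20; -19/40]
x' − x̄ = [-3/10, 19/20] = K·y
y = (KᵀK)⁻¹·Kᵀ·(x' − x̄) = [-2]
z = y + H·x̄ = [-2] + [0] = [-2]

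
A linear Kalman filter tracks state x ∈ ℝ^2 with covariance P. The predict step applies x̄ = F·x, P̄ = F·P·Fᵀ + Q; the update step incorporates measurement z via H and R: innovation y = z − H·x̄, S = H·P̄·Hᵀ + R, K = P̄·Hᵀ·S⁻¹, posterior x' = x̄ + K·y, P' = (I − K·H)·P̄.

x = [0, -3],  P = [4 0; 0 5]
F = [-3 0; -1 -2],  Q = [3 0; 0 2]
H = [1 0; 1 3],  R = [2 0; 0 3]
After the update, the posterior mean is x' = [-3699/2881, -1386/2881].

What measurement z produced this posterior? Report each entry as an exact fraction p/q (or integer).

z = [-1, -3]

x̄ = F·x = [0, 6]
P̄ = F·P·Fᵀ + Q = [39 12; 12 26]
S = H·P̄·Hᵀ + R = [41 75; 75 348]
K = P̄·Hᵀ·S⁻¹ = [2649/2881 50/2881; -858/2881 930/2881]
x' − x̄ = [-3699/2881, -18672/2881] = K·y
y = (KᵀK)⁻¹·Kᵀ·(x' − x̄) = [-1, -21]
z = y + H·x̄ = [-1, -21] + [0, 18] = [-1, -3]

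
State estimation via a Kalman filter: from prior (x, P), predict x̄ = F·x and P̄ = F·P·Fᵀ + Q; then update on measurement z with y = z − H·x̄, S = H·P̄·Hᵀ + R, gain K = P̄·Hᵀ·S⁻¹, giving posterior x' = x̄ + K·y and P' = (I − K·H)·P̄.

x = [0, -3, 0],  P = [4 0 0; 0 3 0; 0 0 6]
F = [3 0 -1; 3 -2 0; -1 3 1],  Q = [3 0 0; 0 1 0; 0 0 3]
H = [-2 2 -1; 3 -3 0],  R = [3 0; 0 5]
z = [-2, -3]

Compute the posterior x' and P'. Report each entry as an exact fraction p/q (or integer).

x̄ = F·x = [0, 6, -9]
P̄ = F·P·Fᵀ + Q = [45 36 -18; 36 49 -30; -18 -30 40]
y = z − H·x̄ = [-23, 15]
S = H·P̄·Hᵀ + R = [179 -168; -168 203]
K = P̄·Hᵀ·S⁻¹ = [648/1159 4833/8113; 688/1159 2427/8113; -992/1159 -4308/8113]
x' = x̄ + K·y = [-31833/8113, -25685/8113, 22075/8113]
P' = (I − K·H)·P̄ = [234594/8113 226539/8113 -29718/8113; 226539/8113 222494/8113 -22538/8113; -29718/8113 -22538/8113 35192/8113]

x' = [-31833/8113, -25685/8113, 22075/8113]
P' = [234594/8113 226539/8113 -29718/8113; 226539/8113 222494/8113 -22538/8113; -29718/8113 -22538/8113 35192/8113]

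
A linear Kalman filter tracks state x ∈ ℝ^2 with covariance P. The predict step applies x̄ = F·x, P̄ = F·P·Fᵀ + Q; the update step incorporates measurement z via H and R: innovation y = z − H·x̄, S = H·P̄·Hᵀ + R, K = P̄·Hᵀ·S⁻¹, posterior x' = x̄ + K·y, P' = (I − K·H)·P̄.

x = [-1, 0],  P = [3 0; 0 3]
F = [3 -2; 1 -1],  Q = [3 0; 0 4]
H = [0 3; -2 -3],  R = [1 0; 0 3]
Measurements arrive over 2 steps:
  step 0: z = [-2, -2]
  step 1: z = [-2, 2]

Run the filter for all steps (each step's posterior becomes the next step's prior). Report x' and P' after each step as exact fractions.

step 0: x̄ = F·x = [-3, -1]
step 0: P̄ = F·P·Fᵀ + Q = [42 15; 15 10]
step 0: y = z − H·x̄ = [1, -11]
step 0: S = H·P̄·Hᵀ + R = [91 -180; -180 441]
step 0: K = P̄·Hᵀ·S⁻¹ = [-375/859 -1213/2577; 270/859 -20/2577]
step 0: x' = x̄ + K·y = [4487/2577, -1547/2577]
step 0: P' = (I − K·H)·P̄ = [794/859 -125/859; -125/859 90/859]
step 1: x̄ = F·x = [16555/2577, 6034/2577]
step 1: P̄ = F·P·Fᵀ + Q = [11583/859 3187/859; 3187/859 4570/859]
step 1: y = z − H·x̄ = [-7752/859, 56366/2577]
step 1: S = H·P̄·Hᵀ + R = [41989/859 -60252/859; -60252/859 128283/859]
step 1: K = P̄·Hᵀ·S⁻¹ = [-289233/681479 -309703/681479; 212906/681479 -20084/2044437]
step 1: x' = x̄ + K·y = [214035/681479, -4249066/6133311]
step 1: P' = (I − K·H)·P̄ = [609171/681479 -96411/681479; -96411/681479 212906/2044437]

step 0: x' = [4487/2577, -1547/2577], P' = [794/859 -125/859; -125/859 90/859]
step 1: x' = [214035/681479, -4249066/6133311], P' = [609171/681479 -96411/681479; -96411/681479 212906/2044437]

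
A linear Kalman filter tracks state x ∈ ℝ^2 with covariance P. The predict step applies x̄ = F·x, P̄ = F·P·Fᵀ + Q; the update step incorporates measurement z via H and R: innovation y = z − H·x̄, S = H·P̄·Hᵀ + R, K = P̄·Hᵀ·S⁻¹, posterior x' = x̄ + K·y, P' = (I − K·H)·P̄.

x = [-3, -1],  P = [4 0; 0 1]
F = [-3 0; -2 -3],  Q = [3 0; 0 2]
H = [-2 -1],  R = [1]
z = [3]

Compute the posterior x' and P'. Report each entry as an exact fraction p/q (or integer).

x' = [-27/14, 27/28]
P' = [129/70 -93/28; -93/28 387/56]

x̄ = F·x = [9, 9]
P̄ = F·P·Fᵀ + Q = [39 24; 24 27]
y = z − H·x̄ = [30]
S = H·P̄·Hᵀ + R = [280]
K = P̄·Hᵀ·S⁻¹ = [-51/140; -15/56]
x' = x̄ + K·y = [-27/14, 27/28]
P' = (I − K·H)·P̄ = [129/70 -93/28; -93/28 387/56]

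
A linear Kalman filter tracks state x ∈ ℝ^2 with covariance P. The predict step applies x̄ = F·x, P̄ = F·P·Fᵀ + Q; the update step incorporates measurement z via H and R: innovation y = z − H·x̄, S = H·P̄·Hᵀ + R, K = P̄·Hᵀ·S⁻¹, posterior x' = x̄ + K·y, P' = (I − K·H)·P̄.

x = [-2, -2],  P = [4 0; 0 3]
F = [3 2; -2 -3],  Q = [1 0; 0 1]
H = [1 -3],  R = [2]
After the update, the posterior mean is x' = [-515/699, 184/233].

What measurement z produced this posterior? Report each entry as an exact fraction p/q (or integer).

z = [-3]

x̄ = F·x = [-10, 10]
P̄ = F·P·Fᵀ + Q = [49 -42; -42 44]
S = H·P̄·Hᵀ + R = [699]
K = P̄·Hᵀ·S⁻¹ = [175/699; -58/233]
x' − x̄ = [6475/699, -2146/233] = K·y
y = (KᵀK)⁻¹·Kᵀ·(x' − x̄) = [37]
z = y + H·x̄ = [37] + [-40] = [-3]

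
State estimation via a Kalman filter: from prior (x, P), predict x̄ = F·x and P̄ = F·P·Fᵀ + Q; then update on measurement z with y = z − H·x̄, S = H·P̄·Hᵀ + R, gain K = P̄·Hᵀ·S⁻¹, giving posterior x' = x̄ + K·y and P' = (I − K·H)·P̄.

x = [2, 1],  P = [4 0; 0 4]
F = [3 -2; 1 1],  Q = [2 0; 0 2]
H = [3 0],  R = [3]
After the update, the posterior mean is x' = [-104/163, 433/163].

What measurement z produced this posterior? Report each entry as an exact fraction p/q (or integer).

x̄ = F·x = [4, 3]
P̄ = F·P·Fᵀ + Q = [54 4; 4 10]
S = H·P̄·Hᵀ + R = [489]
K = P̄·Hᵀ·S⁻¹ = [54/163; 4/163]
x' − x̄ = [-756/163, -56/163] = K·y
y = (KᵀK)⁻¹·Kᵀ·(x' − x̄) = [-14]
z = y + H·x̄ = [-14] + [12] = [-2]

z = [-2]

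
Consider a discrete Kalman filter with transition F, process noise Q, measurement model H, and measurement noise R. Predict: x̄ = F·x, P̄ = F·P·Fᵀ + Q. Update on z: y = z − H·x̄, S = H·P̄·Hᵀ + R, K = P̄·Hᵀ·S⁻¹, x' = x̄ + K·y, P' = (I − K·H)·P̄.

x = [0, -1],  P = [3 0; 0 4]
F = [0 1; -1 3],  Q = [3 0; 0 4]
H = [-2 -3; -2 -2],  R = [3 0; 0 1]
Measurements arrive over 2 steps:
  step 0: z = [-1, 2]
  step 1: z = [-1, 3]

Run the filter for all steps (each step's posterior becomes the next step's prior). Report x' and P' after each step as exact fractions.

step 0: x̄ = F·x = [-1, -3]
step 0: P̄ = F·P·Fᵀ + Q = [7 12; 12 43]
step 0: y = z − H·x̄ = [-12, -6]
step 0: S = H·P̄·Hᵀ + R = [562 406; 406 297]
step 0: K = P̄·Hᵀ·S⁻¹ = [289/1039 -528/1039; -781/2078 149/1039]
step 0: x' = x̄ + K·y = [-1339/1039, 675/1039]
step 0: P' = (I − K·H)·P̄ = [1659/1039 -1395/1039; -1395/1039 2641/2078]
step 1: x̄ = F·x = [675/1039, 3364/1039]
step 1: P̄ = F·P·Fᵀ + Q = [8875/2078 10713/2078; 10713/2078 52139/2078]
step 1: y = z − H·x̄ = [10403/1039, 11195/1039]
step 1: S = H·P̄·Hᵀ + R = [639541/2078 227732/1039; 227732/1039 165919/1039]
step 1: K = P̄·Hᵀ·S⁻¹ = [619919/2298629 -1122240/2298629; -847651/2298629 292696/2298629]
step 1: x' = x̄ + K·y = [-4391612/2298629, 2108957/2298629]
step 1: P' = (I − K·H)·P̄ = [3543117/2298629 -2981997/2298629; -2981997/2298629 2835649/2298629]

step 0: x' = [-1339/1039, 675/1039], P' = [1659/1039 -1395/1039; -1395/1039 2641/2078]
step 1: x' = [-4391612/2298629, 2108957/2298629], P' = [3543117/2298629 -2981997/2298629; -2981997/2298629 2835649/2298629]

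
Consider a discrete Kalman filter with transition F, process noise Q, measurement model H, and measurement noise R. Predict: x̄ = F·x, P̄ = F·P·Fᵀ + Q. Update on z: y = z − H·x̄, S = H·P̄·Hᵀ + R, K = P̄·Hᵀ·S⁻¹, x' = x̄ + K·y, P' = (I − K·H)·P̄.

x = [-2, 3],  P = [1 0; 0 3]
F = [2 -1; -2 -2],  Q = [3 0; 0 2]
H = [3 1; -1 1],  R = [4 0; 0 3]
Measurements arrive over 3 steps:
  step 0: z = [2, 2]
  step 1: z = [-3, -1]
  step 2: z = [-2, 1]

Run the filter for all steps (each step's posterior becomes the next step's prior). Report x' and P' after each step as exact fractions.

step 0: x' = [-195/821, 1576/821], P' = [338/821 -214/821; -214/821 1418/821]
step 1: x' = [-557481/1020361, -1740436/1020361], P' = [402922/1020361 -212666/1020361; -212666/1020361 1544230/1020361]
step 2: x' = [-963266364/1151320985, 1176685646/1151320985], P' = [454089098/1151320985 -240944122/1151320985; -240944122/1151320985 1732906118/1151320985]

step 0: x̄ = F·x = [-7, -2]
step 0: P̄ = F·P·Fᵀ + Q = [10 2; 2 18]
step 0: y = z − H·x̄ = [25, -3]
step 0: S = H·P̄·Hᵀ + R = [124 -8; -8 27]
step 0: K = P̄·Hᵀ·S⁻¹ = [200/821 -184/821; 194/821 544/821]
step 0: x' = x̄ + K·y = [-195/821, 1576/821]
step 0: P' = (I − K·H)·P̄ = [338/821 -214/821; -214/821 1418/821]
step 1: x̄ = F·x = [-1966/821, -2762/821]
step 1: P̄ = F·P·Fᵀ + Q = [6089/821 1912/821; 1912/821 6954/821]
step 1: y = z − H·x̄ = [6197/821, -25/821]
step 1: S = H·P̄·Hᵀ + R = [76511/821 -7489/821; -7489/821 11682/821]
step 1: K = P̄·Hᵀ·S⁻¹ = [249025/1020361 -205196/1020361; 226558/1020361 585632/1020361]
step 1: x' = x̄ + K·y = [-557481/1020361, -1740436/1020361]
step 1: P' = (I − K·H)·P̄ = [402922/1020361 -212666/1020361; -212666/1020361 1544230/1020361]
step 2: x̄ = F·x = [625474/1020361, 4595834/1020361]
step 2: P̄ = F·P·Fᵀ + Q = [7067665/1020361 1902104/1020361; 1902104/1020361 8128002/1020361]
step 2: y = z − H·x̄ = [-8512978/1020361, -2949999/1020361]
step 2: S = H·P̄·Hᵀ + R = [87231055/1020361 -9270785/1020361; -9270785/1020361 14452542/1020361]
step 2: K = P̄·Hᵀ·S⁻¹ = [280330793/1151320985 -46335548/230264197; 252518438/1151320985 131590016/230264197]
step 2: x' = x̄ + K·y = [-963266364/1151320985, 1176685646/1151320985]
step 2: P' = (I − K·H)·P̄ = [454089098/1151320985 -240944122/1151320985; -240944122/1151320985 1732906118/1151320985]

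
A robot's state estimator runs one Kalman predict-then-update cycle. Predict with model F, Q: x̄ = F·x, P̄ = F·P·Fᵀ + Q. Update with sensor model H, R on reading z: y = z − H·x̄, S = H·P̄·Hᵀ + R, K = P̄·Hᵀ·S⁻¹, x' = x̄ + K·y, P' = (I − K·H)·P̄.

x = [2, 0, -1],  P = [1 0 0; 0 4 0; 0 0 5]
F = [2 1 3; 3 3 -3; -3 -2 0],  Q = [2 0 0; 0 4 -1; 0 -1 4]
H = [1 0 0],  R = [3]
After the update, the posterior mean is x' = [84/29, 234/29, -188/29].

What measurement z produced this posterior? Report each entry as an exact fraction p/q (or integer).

z = [3]

x̄ = F·x = [1, 9, -6]
P̄ = F·P·Fᵀ + Q = [55 -27 -14; -27 94 -34; -14 -34 29]
S = H·P̄·Hᵀ + R = [58]
K = P̄·Hᵀ·S⁻¹ = [55/58; -27/58; -7/29]
x' − x̄ = [55/29, -27/29, -14/29] = K·y
y = (KᵀK)⁻¹·Kᵀ·(x' − x̄) = [2]
z = y + H·x̄ = [2] + [1] = [3]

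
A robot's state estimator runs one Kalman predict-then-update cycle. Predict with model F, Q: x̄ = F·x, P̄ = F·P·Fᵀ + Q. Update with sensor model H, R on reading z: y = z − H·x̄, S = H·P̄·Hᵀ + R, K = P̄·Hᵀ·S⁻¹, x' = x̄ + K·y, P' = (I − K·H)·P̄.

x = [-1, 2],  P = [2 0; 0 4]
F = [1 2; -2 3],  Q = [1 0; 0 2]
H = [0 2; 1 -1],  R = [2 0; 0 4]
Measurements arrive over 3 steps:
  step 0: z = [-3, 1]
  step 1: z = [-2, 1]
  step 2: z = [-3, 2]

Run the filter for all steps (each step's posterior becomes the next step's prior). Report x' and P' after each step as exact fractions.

step 0: x' = [-809/1345, -1898/1345], P' = [4342/1345 554/1345; 554/1345 658/1345]
step 1: x' = [-750293/461715, -589072/461715], P' = [1217684/461715 109456/461715; 109456/461715 207944/461715]
step 2: x' = [-199370280/138414877, -237774950/138414877], P' = [344143442/138414877 31738854/138414877; 31738854/138414877 62336254/138414877]

step 0: x̄ = F·x = [3, 8]
step 0: P̄ = F·P·Fᵀ + Q = [19 20; 20 46]
step 0: y = z − H·x̄ = [-19, 6]
step 0: S = H·P̄·Hᵀ + R = [186 -52; -52 29]
step 0: K = P̄·Hᵀ·S⁻¹ = [554/1345 947/1345; 658/1345 -26/1345]
step 0: x' = x̄ + K·y = [-809/1345, -1898/1345]
step 0: P' = (I − K·H)·P̄ = [4342/1345 554/1345; 554/1345 658/1345]
step 1: x̄ = F·x = [-921/269, -4076/1345]
step 1: P̄ = F·P·Fᵀ + Q = [2107/269 -1058/269; -1058/269 19332/1345]
step 1: y = z − H·x̄ = [5462/1345, 1874/1345]
step 1: S = H·P̄·Hᵀ + R = [80018/1345 -49244/1345; -49244/1345 45827/1345]
step 1: K = P̄·Hᵀ·S⁻¹ = [109456/461715 277057/461715; 207944/461715 -24622/461715]
step 1: x' = x̄ + K·y = [-750293/461715, -589072/461715]
step 1: P' = (I − K·H)·P̄ = [1217684/461715 109456/461715; 109456/461715 207944/461715]
step 2: x̄ = F·x = [-1928437/461715, -53326/92343]
step 2: P̄ = F·P·Fᵀ + Q = [2948999/461715 -259432/92343; -259432/92343 1270438/92343]
step 2: y = z − H·x̄ = [-170377/92343, 2585237/461715]
step 2: S = H·P̄·Hᵀ + R = [5266438/92343 -3059740/92343; -3059740/92343 13742369/461715]
step 2: K = P̄·Hᵀ·S⁻¹ = [31738854/138414877 78101147/138414877; 62336254/138414877 -7649350/138414877]
step 2: x' = x̄ + K·y = [-199370280/138414877, -237774950/138414877]
step 2: P' = (I − K·H)·P̄ = [344143442/138414877 31738854/138414877; 31738854/138414877 62336254/138414877]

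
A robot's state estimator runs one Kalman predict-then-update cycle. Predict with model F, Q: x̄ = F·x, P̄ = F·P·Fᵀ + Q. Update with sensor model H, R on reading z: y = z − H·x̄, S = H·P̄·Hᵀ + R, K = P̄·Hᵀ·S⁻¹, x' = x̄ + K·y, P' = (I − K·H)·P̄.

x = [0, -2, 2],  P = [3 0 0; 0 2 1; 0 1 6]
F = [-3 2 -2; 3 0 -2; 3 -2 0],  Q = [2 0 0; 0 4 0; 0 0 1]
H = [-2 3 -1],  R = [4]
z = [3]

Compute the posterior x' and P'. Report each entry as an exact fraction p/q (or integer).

x̄ = F·x = [-8, -4, 4]
P̄ = F·P·Fᵀ + Q = [53 -7 -31; -7 55 31; -31 31 36]
y = z − H·x̄ = [3]
S = H·P̄·Hᵀ + R = [521]
K = P̄·Hᵀ·S⁻¹ = [-96/521; 148/521; 119/521]
x' = x̄ + K·y = [-4456/521, -1640/521, 2441/521]
P' = (I − K·H)·P̄ = [18397/521 10561/521 -4727/521; 10561/521 6751/521 -1461/521; -4727/521 -1461/521 4595/521]

x' = [-4456/521, -1640/521, 2441/521]
P' = [18397/521 10561/521 -4727/521; 10561/521 6751/521 -1461/521; -4727/521 -1461/521 4595/521]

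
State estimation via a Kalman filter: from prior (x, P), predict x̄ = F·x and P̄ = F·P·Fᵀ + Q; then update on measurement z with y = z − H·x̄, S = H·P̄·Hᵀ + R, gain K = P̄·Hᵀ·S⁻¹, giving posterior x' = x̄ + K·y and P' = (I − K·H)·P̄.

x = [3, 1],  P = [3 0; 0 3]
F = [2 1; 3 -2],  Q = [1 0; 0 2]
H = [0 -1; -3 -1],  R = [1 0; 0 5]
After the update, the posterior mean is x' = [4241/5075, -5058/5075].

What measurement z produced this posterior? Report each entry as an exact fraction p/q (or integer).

x̄ = F·x = [7, 7]
P̄ = F·P·Fᵀ + Q = [16 12; 12 41]
S = H·P̄·Hᵀ + R = [42 77; 77 262]
K = P̄·Hᵀ·S⁻¹ = [1476/5075 -228/725; -4813/5075 -11/725]
x' − x̄ = [-31284/5075, -40583/5075] = K·y
y = (KᵀK)⁻¹·Kᵀ·(x' − x̄) = [8, 27]
z = y + H·x̄ = [8, 27] + [-7, -28] = [1, -1]

z = [1, -1]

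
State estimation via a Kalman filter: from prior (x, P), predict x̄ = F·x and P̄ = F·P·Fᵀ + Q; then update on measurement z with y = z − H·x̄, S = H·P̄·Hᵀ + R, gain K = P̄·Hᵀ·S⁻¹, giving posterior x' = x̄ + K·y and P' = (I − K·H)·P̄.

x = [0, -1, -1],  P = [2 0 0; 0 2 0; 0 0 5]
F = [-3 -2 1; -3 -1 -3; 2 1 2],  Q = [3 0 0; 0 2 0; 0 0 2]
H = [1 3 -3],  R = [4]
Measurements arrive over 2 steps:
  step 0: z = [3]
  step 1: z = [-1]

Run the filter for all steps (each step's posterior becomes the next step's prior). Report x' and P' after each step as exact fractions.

step 0: x' = [412/1799, 736/1799, -951/1799], P' = [55837/1799 -12227/1799 6288/1799; -12227/1799 4933/1799 404/1799; 6288/1799 404/1799 2812/1799]
step 1: x' = [-40683278/18773681, 5886473/18773681, -1419138/18773681], P' = [160046643/18773681 -18576006/18773681 31458839/18773681; -18576006/18773681 25068218/18773681 14490848/18773681; 31458839/18773681 14490848/18773681 27827741/18773681]

step 0: x̄ = F·x = [1, 4, -3]
step 0: P̄ = F·P·Fᵀ + Q = [34 7 -6; 7 67 -44; -6 -44 32]
step 0: y = z − H·x̄ = [-19]
step 0: S = H·P̄·Hᵀ + R = [1799]
step 0: K = P̄·Hᵀ·S⁻¹ = [73/1799; 340/1799; -234/1799]
step 0: x' = x̄ + K·y = [412/1799, 736/1799, -951/1799]
step 0: P' = (I − K·H)·P̄ = [55837/1799 -12227/1799 6288/1799; -12227/1799 4933/1799 404/1799; 6288/1799 404/1799 2812/1799]
step 1: x̄ = F·x = [-3659/1799, 881/1799, -342/1799]
step 1: P̄ = F·P·Fᵀ + Q = [344406/1799 433668/1799 -280039/1799; 433668/1799 578618/1799 -373168/1799; -280039/1799 -373168/1799 246139/1799]
step 1: y = z − H·x̄ = [-1809/1799]
step 1: S = H·P̄·Hᵀ + R = [18773681/1799]
step 1: K = P̄·Hᵀ·S⁻¹ = [2485527/18773681; 3289026/18773681; -2137960/18773681]
step 1: x' = x̄ + K·y = [-40683278/18773681, 5886473/18773681, -1419138/18773681]
step 1: P' = (I − K·H)·P̄ = [160046643/18773681 -18576006/18773681 31458839/18773681; -18576006/18773681 25068218/18773681 14490848/18773681; 31458839/18773681 14490848/18773681 27827741/18773681]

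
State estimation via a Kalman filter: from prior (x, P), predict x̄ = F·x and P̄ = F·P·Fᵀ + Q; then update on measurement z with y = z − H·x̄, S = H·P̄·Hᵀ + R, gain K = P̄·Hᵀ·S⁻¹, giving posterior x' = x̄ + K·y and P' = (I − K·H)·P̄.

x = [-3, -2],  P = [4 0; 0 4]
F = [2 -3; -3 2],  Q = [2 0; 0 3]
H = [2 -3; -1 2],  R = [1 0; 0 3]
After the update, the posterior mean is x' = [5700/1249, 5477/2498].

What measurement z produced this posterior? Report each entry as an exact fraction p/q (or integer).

x̄ = F·x = [0, 5]
P̄ = F·P·Fᵀ + Q = [54 -48; -48 55]
S = H·P̄·Hᵀ + R = [1288 -774; -774 469]
K = P̄·Hᵀ·S⁻¹ = [522/1249 462/1249; -117/4996 745/2498]
x' − x̄ = [5700/1249, -7013/2498] = K·y
y = (KᵀK)⁻¹·Kᵀ·(x' − x̄) = [18, -8]
z = y + H·x̄ = [18, -8] + [-15, 10] = [3, 2]

z = [3, 2]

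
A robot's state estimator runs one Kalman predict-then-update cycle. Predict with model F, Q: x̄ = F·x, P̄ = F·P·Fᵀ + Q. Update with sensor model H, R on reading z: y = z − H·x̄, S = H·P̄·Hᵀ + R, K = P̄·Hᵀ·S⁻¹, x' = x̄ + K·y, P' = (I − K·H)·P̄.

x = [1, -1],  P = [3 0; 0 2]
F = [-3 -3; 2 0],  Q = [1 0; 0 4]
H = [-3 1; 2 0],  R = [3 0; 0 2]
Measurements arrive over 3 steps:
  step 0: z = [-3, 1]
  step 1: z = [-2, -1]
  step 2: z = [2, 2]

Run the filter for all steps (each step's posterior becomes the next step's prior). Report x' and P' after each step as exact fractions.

step 0: x' = [1330/1641, -2/547], P' = [550/1641 394/547; 394/547 2076/547]
step 1: x' = [206513/2099568, -88941/174964], P' = [634129/2099568 92995/174964; 92995/174964 120039/43741]
step 2: x' = [813740273/2002162791, 1375683208/667387597], P' = [602086171/2002162791 352334266/667387597; 352334266/667387597 1825108188/667387597]

step 0: x̄ = F·x = [0, 2]
step 0: P̄ = F·P·Fᵀ + Q = [46 -18; -18 16]
step 0: y = z − H·x̄ = [-5, 1]
step 0: S = H·P̄·Hᵀ + R = [541 -312; -312 186]
step 0: K = P̄·Hᵀ·S⁻¹ = [-52/547 550/1641; 298/547 394/547]
step 0: x' = x̄ + K·y = [1330/1641, -2/547]
step 0: P' = (I − K·H)·P̄ = [550/1641 394/547; 394/547 2076/547]
step 1: x̄ = F·x = [-1324/547, 2660/1641]
step 1: P̄ = F·P·Fᵀ + Q = [27973/547 -3464/547; -3464/547 8764/1641]
step 1: y = z − H·x̄ = [-17858/1641, 2101/547]
step 1: S = H·P̄·Hᵀ + R = [831310/1641 -174766/547; -174766/547 112986/547]
step 1: K = P̄·Hᵀ·S⁻¹ = [-87383/699856 634129/2099568; 67057/174964 92995/174964]
step 1: x' = x̄ + K·y = [206513/2099568, -88941/174964]
step 1: P' = (I − K·H)·P̄ = [634129/2099568 92995/174964; 92995/174964 120039/43741]
step 2: x̄ = F·x = [860779/699856, 206513/1049784]
step 2: P̄ = F·P·Fᵀ + Q = [26583499/699856 -1750069/349928; -1750069/349928 2733697/524892]
step 2: y = z − H·x̄ = [11533121/2099568, -160923/349928]
step 2: S = H·P̄·Hᵀ + R = [797990449/2099568 -83250635/349928; -83250635/349928 26933427/174964]
step 2: K = P̄·Hᵀ·S⁻¹ = [-83250635/667387597 602086171/2002162791; 256035130/667387597 352334266/667387597]
step 2: x' = x̄ + K·y = [813740273/2002162791, 1375683208/667387597]
step 2: P' = (I − K·H)·P̄ = [602086171/2002162791 352334266/667387597; 352334266/667387597 1825108188/667387597]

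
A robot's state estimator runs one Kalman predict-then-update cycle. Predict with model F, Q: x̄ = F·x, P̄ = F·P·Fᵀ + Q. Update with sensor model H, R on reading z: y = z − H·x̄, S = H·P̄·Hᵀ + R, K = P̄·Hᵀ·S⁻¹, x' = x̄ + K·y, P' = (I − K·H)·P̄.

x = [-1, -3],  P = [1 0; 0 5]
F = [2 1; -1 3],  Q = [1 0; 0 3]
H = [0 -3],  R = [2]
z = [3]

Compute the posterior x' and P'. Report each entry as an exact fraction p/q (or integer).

x̄ = F·x = [-5, -8]
P̄ = F·P·Fᵀ + Q = [10 13; 13 49]
y = z − H·x̄ = [-21]
S = H·P̄·Hᵀ + R = [443]
K = P̄·Hᵀ·S⁻¹ = [-39/443; -147/443]
x' = x̄ + K·y = [-1396/443, -457/443]
P' = (I − K·H)·P̄ = [2909/443 26/443; 26/443 98/443]

x' = [-1396/443, -457/443]
P' = [2909/443 26/443; 26/443 98/443]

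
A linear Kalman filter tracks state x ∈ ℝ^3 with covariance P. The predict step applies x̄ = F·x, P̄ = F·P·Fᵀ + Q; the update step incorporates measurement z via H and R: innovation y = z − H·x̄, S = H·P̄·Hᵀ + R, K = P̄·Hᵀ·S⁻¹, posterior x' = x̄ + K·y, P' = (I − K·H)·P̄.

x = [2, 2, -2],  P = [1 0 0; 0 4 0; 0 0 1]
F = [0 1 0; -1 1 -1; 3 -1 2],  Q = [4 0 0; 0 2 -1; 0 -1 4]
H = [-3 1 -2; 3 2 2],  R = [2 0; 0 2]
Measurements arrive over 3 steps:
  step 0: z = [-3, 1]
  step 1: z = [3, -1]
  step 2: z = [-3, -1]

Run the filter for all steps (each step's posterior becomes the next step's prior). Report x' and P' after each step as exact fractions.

step 0: x̄ = F·x = [2, 2, 0]
step 0: P̄ = F·P·Fᵀ + Q = [8 4 -4; 4 8 -10; -4 -10 21]
step 0: y = z − H·x̄ = [1, -9]
step 0: S = H·P̄·Hᵀ + R = [134 -84; -84 110]
step 0: K = P̄·Hᵀ·S⁻¹ = [174/1921 552/1921; 608/1921 604/1921; -890/1921 -505/1921]
step 0: x' = x̄ + K·y = [-56/113, -58/113, 215/113]
step 0: P' = (I − K·H)·P̄ = [4208/1921 484/1921 -6244/1921; 484/1921 808/1921 -930/1921; -6244/1921 -930/1921 9791/1921]
step 1: x̄ = F·x = [-58/113, -217/113, 320/113]
step 1: P̄ = F·P·Fᵀ + Q = [8492/1921 1254/1921 -1216/1921; 1254/1921 7053/1921 -4569/1921; -1216/1921 -4569/1921 11416/1921]
step 1: y = z − H·x̄ = [1022/113, -145/113]
step 1: S = H·P̄·Hᵀ + R = [129147/1921 -88018/1921; -88018/1921 118050/1921]
step 1: K = P̄·Hᵀ·S⁻¹ = [-84142/1951753 359722/1951753; 581895/1951753 578196/1951753; -499691/1951753 -206476/1951753]
step 1: x' = x̄ + K·y = [-2224376/1951753, 772813/1951753, 1272706/1951753]
step 1: P' = (I − K·H)·P̄ = [2888712/1951753 183720/1951753 -4157066/1951753; 183720/1951753 773394/1951753 -470778/1951753; -4157066/1951753 -470778/1951753 6499901/1951753]
step 2: x̄ = F·x = [772813/1951753, 1724483/1951753, -4900529/1951753]
step 2: P̄ = F·P·Fᵀ + Q = [8580406/1951753 1060452/1951753 -1163790/1951753; 1060452/1951753 6325497/1951753 -4283209/1951753; -1163790/1951753 -4283209/1951753 11474418/1951753]
step 2: y = z − H·x̄ = [-15062361/1951753, 2081900/1951753]
step 2: S = H·P̄·Hᵀ + R = [130154973/1951753 -91119790/1951753; -91119790/1951753 116821092/1951753]
step 2: K = P̄·Hᵀ·S⁻¹ = [-36457161/884080868 329608821/1768161736; 260036809/884080868 515628991/1768161736; -228131015/884080868 -191038841/1768161736]
step 2: x' = x̄ + K·y = [807205835/884080868, -950654035/884080868, -561102819/884080868]
step 2: P' = (I − K·H)·P̄ = [1312990907/884080868 85564833/884080868 -1890246783/884080868; 85564833/884080868 345234203/884080868 -215766957/884080868; -1890246783/884080868 -215766957/884080868 2955617711/884080868]

step 0: x' = [-56/113, -58/113, 215/113], P' = [4208/1921 484/1921 -6244/1921; 484/1921 808/1921 -930/1921; -6244/1921 -930/1921 9791/1921]
step 1: x' = [-2224376/1951753, 772813/1951753, 1272706/1951753], P' = [2888712/1951753 183720/1951753 -4157066/1951753; 183720/1951753 773394/1951753 -470778/1951753; -4157066/1951753 -470778/1951753 6499901/1951753]
step 2: x' = [807205835/884080868, -950654035/884080868, -561102819/884080868], P' = [1312990907/884080868 85564833/884080868 -1890246783/884080868; 85564833/884080868 345234203/884080868 -215766957/884080868; -1890246783/884080868 -215766957/884080868 2955617711/884080868]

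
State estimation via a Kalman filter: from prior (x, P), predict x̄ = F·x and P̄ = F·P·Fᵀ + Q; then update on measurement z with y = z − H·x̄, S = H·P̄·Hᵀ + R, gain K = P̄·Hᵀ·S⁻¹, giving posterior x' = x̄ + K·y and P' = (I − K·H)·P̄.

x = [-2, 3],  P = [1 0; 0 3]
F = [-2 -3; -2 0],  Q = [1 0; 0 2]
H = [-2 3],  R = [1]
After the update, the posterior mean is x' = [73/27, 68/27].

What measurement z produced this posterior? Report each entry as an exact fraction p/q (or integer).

z = [2]

x̄ = F·x = [-5, 4]
P̄ = F·P·Fᵀ + Q = [32 4; 4 6]
S = H·P̄·Hᵀ + R = [135]
K = P̄·Hᵀ·S⁻¹ = [-52/135; 2/27]
x' − x̄ = [208/27, -40/27] = K·y
y = (KᵀK)⁻¹·Kᵀ·(x' − x̄) = [-20]
z = y + H·x̄ = [-20] + [22] = [2]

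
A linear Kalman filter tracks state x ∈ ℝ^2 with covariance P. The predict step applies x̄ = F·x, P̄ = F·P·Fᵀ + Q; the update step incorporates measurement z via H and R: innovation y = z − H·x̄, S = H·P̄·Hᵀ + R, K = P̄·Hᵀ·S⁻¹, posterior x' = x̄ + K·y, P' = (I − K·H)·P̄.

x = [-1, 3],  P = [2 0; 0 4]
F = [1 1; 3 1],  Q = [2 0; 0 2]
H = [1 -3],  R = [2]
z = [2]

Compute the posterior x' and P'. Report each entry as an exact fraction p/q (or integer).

x' = [2, 0]
P' = [422/83 148/83; 148/83 70/83]

x̄ = F·x = [2, 0]
P̄ = F·P·Fᵀ + Q = [8 10; 10 24]
y = z − H·x̄ = [0]
S = H·P̄·Hᵀ + R = [166]
K = P̄·Hᵀ·S⁻¹ = [-11/83; -31/83]
x' = x̄ + K·y = [2, 0]
P' = (I − K·H)·P̄ = [422/83 148/83; 148/83 70/83]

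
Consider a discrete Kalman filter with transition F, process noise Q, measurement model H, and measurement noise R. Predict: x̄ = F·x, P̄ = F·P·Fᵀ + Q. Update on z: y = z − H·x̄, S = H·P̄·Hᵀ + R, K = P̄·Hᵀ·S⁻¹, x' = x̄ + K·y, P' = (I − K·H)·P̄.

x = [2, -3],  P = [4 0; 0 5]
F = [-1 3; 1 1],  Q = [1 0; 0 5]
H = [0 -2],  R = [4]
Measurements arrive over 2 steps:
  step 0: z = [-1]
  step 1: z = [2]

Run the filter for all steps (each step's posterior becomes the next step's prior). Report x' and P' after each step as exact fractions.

step 0: x' = [-99/10, 2/5], P' = [629/15 11/15; 11/15 14/15]
step 1: x' = [3578/755, -353/302], P' = [14153/755 -113/151; -113/151 148/151]

step 0: x̄ = F·x = [-11, -1]
step 0: P̄ = F·P·Fᵀ + Q = [50 11; 11 14]
step 0: y = z − H·x̄ = [-3]
step 0: S = H·P̄·Hᵀ + R = [60]
step 0: K = P̄·Hᵀ·S⁻¹ = [-11/30; -7/15]
step 0: x' = x̄ + K·y = [-99/10, 2/5]
step 0: P' = (I − K·H)·P̄ = [629/15 11/15; 11/15 14/15]
step 1: x̄ = F·x = [111/10, -19/2]
step 1: P̄ = F·P·Fᵀ + Q = [704/15 -113/3; -113/3 148/3]
step 1: y = z − H·x̄ = [-17]
step 1: S = H·P̄·Hᵀ + R = [604/3]
step 1: K = P̄·Hᵀ·S⁻¹ = [113/302; -74/151]
step 1: x' = x̄ + K·y = [3578/755, -353/302]
step 1: P' = (I − K·H)·P̄ = [14153/755 -113/151; -113/151 148/151]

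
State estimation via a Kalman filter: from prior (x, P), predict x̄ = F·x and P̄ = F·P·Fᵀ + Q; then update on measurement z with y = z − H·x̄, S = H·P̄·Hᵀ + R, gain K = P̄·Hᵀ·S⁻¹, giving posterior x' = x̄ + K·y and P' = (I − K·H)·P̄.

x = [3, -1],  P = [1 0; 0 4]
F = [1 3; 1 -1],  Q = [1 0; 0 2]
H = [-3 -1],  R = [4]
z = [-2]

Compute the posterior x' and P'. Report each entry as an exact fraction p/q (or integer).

x' = [-206/287, 1200/287]
P' = [297/287 -479/287; -479/287 1333/287]

x̄ = F·x = [0, 4]
P̄ = F·P·Fᵀ + Q = [38 -11; -11 7]
y = z − H·x̄ = [2]
S = H·P̄·Hᵀ + R = [287]
K = P̄·Hᵀ·S⁻¹ = [-103/287; 26/287]
x' = x̄ + K·y = [-206/287, 1200/287]
P' = (I − K·H)·P̄ = [297/287 -479/287; -479/287 1333/287]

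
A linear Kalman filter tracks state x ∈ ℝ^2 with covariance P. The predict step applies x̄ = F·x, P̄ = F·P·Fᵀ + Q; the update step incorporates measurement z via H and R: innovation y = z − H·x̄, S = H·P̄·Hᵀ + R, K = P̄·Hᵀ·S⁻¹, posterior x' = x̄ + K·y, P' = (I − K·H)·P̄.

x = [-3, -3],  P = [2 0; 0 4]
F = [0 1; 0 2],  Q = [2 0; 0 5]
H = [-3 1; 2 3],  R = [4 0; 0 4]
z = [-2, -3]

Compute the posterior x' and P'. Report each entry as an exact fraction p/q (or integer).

x' = [85/633, -5165/4431]
P' = [184/633 -44/633; -44/633 1780/4431]

x̄ = F·x = [-3, -6]
P̄ = F·P·Fᵀ + Q = [6 8; 8 21]
y = z − H·x̄ = [-5, 21]
S = H·P̄·Hᵀ + R = [31 -29; -29 313]
K = P̄·Hᵀ·S⁻¹ = [-149/633 59/633; 676/4431 1181/4431]
x' = x̄ + K·y = [85/633, -5165/4431]
P' = (I − K·H)·P̄ = [184/633 -44/633; -44/633 1780/4431]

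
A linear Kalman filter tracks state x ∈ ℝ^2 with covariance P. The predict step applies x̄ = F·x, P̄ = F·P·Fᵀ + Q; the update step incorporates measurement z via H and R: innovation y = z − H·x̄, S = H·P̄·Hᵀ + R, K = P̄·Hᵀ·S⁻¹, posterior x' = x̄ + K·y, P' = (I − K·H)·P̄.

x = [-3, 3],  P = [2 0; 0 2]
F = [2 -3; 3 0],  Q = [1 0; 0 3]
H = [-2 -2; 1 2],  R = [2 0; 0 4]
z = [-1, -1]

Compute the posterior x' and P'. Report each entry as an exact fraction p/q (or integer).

x̄ = F·x = [-15, -9]
P̄ = F·P·Fᵀ + Q = [27 12; 12 21]
y = z − H·x̄ = [-49, 32]
S = H·P̄·Hᵀ + R = [290 -210; -210 163]
K = P̄·Hᵀ·S⁻¹ = [-1002/1585 -159/317; 291/1585 180/317]
x' = x̄ + K·y = [-117/1585, 276/1585]
P' = (I − K·H)·P̄ = [5184/1585 -4182/1585; -4182/1585 3891/1585]

x' = [-117/1585, 276/1585]
P' = [5184/1585 -4182/1585; -4182/1585 3891/1585]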